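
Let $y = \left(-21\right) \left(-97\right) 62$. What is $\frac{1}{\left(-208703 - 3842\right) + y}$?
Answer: $- \frac{1}{86251} \approx -1.1594 \cdot 10^{-5}$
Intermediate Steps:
$y = 126294$ ($y = 2037 \cdot 62 = 126294$)
$\frac{1}{\left(-208703 - 3842\right) + y} = \frac{1}{\left(-208703 - 3842\right) + 126294} = \frac{1}{-212545 + 126294} = \frac{1}{-86251} = - \frac{1}{86251}$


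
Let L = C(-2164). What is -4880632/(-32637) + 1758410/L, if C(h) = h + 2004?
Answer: -5660832605/522192 ≈ -10841.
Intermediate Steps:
C(h) = 2004 + h
L = -160 (L = 2004 - 2164 = -160)
-4880632/(-32637) + 1758410/L = -4880632/(-32637) + 1758410/(-160) = -4880632*(-1/32637) + 1758410*(-1/160) = 4880632/32637 - 175841/16 = -5660832605/522192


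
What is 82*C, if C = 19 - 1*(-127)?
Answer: 11972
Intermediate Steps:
C = 146 (C = 19 + 127 = 146)
82*C = 82*146 = 11972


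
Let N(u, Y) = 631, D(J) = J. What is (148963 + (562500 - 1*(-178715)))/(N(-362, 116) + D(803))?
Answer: 148363/239 ≈ 620.77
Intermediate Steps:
(148963 + (562500 - 1*(-178715)))/(N(-362, 116) + D(803)) = (148963 + (562500 - 1*(-178715)))/(631 + 803) = (148963 + (562500 + 178715))/1434 = (148963 + 741215)*(1/1434) = 890178*(1/1434) = 148363/239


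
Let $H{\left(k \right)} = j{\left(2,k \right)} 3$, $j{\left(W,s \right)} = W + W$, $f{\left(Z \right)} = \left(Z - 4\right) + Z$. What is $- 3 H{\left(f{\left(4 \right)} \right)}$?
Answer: $-36$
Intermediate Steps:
$f{\left(Z \right)} = -4 + 2 Z$ ($f{\left(Z \right)} = \left(Z - 4\right) + Z = \left(-4 + Z\right) + Z = -4 + 2 Z$)
$j{\left(W,s \right)} = 2 W$
$H{\left(k \right)} = 12$ ($H{\left(k \right)} = 2 \cdot 2 \cdot 3 = 4 \cdot 3 = 12$)
$- 3 H{\left(f{\left(4 \right)} \right)} = \left(-3\right) 12 = -36$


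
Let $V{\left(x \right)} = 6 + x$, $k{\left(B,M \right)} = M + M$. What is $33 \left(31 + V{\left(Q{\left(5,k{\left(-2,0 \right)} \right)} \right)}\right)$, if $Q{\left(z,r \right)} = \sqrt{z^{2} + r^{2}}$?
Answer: $1386$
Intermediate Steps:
$k{\left(B,M \right)} = 2 M$
$Q{\left(z,r \right)} = \sqrt{r^{2} + z^{2}}$
$33 \left(31 + V{\left(Q{\left(5,k{\left(-2,0 \right)} \right)} \right)}\right) = 33 \left(31 + \left(6 + \sqrt{\left(2 \cdot 0\right)^{2} + 5^{2}}\right)\right) = 33 \left(31 + \left(6 + \sqrt{0^{2} + 25}\right)\right) = 33 \left(31 + \left(6 + \sqrt{0 + 25}\right)\right) = 33 \left(31 + \left(6 + \sqrt{25}\right)\right) = 33 \left(31 + \left(6 + 5\right)\right) = 33 \left(31 + 11\right) = 33 \cdot 42 = 1386$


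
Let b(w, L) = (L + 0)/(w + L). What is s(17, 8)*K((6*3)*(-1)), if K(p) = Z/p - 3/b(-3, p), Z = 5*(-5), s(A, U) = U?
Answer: -152/9 ≈ -16.889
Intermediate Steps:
b(w, L) = L/(L + w)
Z = -25
K(p) = -25/p - 3*(-3 + p)/p (K(p) = -25/p - 3*(p - 3)/p = -25/p - 3*(-3 + p)/p)
s(17, 8)*K((6*3)*(-1)) = 8*(-3 - 16/((6*3)*(-1))) = 8*(-3 - 16/(18*(-1))) = 8*(-3 - 16/(-18)) = 8*(-3 - 16*(-1/18)) = 8*(-3 + 8/9) = 8*(-19/9) = -152/9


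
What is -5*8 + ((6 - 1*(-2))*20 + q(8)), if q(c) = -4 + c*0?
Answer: 116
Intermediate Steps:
q(c) = -4 (q(c) = -4 + 0 = -4)
-5*8 + ((6 - 1*(-2))*20 + q(8)) = -5*8 + ((6 - 1*(-2))*20 - 4) = -40 + ((6 + 2)*20 - 4) = -40 + (8*20 - 4) = -40 + (160 - 4) = -40 + 156 = 116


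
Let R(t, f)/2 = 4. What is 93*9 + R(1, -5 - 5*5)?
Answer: 845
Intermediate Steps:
R(t, f) = 8 (R(t, f) = 2*4 = 8)
93*9 + R(1, -5 - 5*5) = 93*9 + 8 = 837 + 8 = 845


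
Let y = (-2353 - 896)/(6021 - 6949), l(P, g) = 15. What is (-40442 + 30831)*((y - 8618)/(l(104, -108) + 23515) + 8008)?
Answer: -336103229440223/4367168 ≈ -7.6961e+7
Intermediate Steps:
y = 3249/928 (y = -3249/(-928) = -3249*(-1/928) = 3249/928 ≈ 3.5011)
(-40442 + 30831)*((y - 8618)/(l(104, -108) + 23515) + 8008) = (-40442 + 30831)*((3249/928 - 8618)/(15 + 23515) + 8008) = -9611*(-7994255/928/23530 + 8008) = -9611*(-7994255/928*1/23530 + 8008) = -9611*(-1598851/4367168 + 8008) = -9611*34970682493/4367168 = -336103229440223/4367168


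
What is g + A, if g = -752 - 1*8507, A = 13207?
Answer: 3948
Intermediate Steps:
g = -9259 (g = -752 - 8507 = -9259)
g + A = -9259 + 13207 = 3948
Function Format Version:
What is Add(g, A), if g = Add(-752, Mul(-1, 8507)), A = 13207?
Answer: 3948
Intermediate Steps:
g = -9259 (g = Add(-752, -8507) = -9259)
Add(g, A) = Add(-9259, 13207) = 3948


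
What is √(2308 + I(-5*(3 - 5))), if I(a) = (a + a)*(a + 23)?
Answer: 2*√742 ≈ 54.479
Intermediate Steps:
I(a) = 2*a*(23 + a) (I(a) = (2*a)*(23 + a) = 2*a*(23 + a))
√(2308 + I(-5*(3 - 5))) = √(2308 + 2*(-5*(3 - 5))*(23 - 5*(3 - 5))) = √(2308 + 2*(-5*(-2))*(23 - 5*(-2))) = √(2308 + 2*10*(23 + 10)) = √(2308 + 2*10*33) = √(2308 + 660) = √2968 = 2*√742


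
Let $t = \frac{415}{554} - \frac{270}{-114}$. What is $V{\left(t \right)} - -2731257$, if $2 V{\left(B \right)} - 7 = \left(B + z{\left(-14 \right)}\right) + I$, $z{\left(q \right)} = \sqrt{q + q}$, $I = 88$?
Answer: $\frac{57499455149}{21052} + i \sqrt{7} \approx 2.7313 \cdot 10^{6} + 2.6458 i$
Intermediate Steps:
$t = \frac{32815}{10526}$ ($t = 415 \cdot \frac{1}{554} - - \frac{45}{19} = \frac{415}{554} + \frac{45}{19} = \frac{32815}{10526} \approx 3.1175$)
$z{\left(q \right)} = \sqrt{2} \sqrt{q}$ ($z{\left(q \right)} = \sqrt{2 q} = \sqrt{2} \sqrt{q}$)
$V{\left(B \right)} = \frac{95}{2} + \frac{B}{2} + i \sqrt{7}$ ($V{\left(B \right)} = \frac{7}{2} + \frac{\left(B + \sqrt{2} \sqrt{-14}\right) + 88}{2} = \frac{7}{2} + \frac{\left(B + \sqrt{2} i \sqrt{14}\right) + 88}{2} = \frac{7}{2} + \frac{\left(B + 2 i \sqrt{7}\right) + 88}{2} = \frac{7}{2} + \frac{88 + B + 2 i \sqrt{7}}{2} = \frac{7}{2} + \left(44 + \frac{B}{2} + i \sqrt{7}\right) = \frac{95}{2} + \frac{B}{2} + i \sqrt{7}$)
$V{\left(t \right)} - -2731257 = \left(\frac{95}{2} + \frac{1}{2} \cdot \frac{32815}{10526} + i \sqrt{7}\right) - -2731257 = \left(\frac{95}{2} + \frac{32815}{21052} + i \sqrt{7}\right) + 2731257 = \left(\frac{1032785}{21052} + i \sqrt{7}\right) + 2731257 = \frac{57499455149}{21052} + i \sqrt{7}$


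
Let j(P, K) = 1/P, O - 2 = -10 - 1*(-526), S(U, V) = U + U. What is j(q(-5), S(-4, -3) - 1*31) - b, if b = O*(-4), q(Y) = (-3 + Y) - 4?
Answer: 24863/12 ≈ 2071.9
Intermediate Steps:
S(U, V) = 2*U
q(Y) = -7 + Y
O = 518 (O = 2 + (-10 - 1*(-526)) = 2 + (-10 + 526) = 2 + 516 = 518)
b = -2072 (b = 518*(-4) = -2072)
j(q(-5), S(-4, -3) - 1*31) - b = 1/(-7 - 5) - 1*(-2072) = 1/(-12) + 2072 = -1/12 + 2072 = 24863/12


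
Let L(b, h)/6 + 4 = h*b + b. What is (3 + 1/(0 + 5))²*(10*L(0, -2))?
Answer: -12288/5 ≈ -2457.6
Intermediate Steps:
L(b, h) = -24 + 6*b + 6*b*h (L(b, h) = -24 + 6*(h*b + b) = -24 + 6*(b*h + b) = -24 + 6*(b + b*h) = -24 + (6*b + 6*b*h) = -24 + 6*b + 6*b*h)
(3 + 1/(0 + 5))²*(10*L(0, -2)) = (3 + 1/(0 + 5))²*(10*(-24 + 6*0 + 6*0*(-2))) = (3 + 1/5)²*(10*(-24 + 0 + 0)) = (3 + ⅕)²*(10*(-24)) = (16/5)²*(-240) = (256/25)*(-240) = -12288/5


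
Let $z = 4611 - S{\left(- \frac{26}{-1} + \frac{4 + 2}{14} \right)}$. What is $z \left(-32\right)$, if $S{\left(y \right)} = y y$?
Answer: $- \frac{6134848}{49} \approx -1.252 \cdot 10^{5}$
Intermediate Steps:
$S{\left(y \right)} = y^{2}$
$z = \frac{191714}{49}$ ($z = 4611 - \left(- \frac{26}{-1} + \frac{4 + 2}{14}\right)^{2} = 4611 - \left(\left(-26\right) \left(-1\right) + 6 \cdot \frac{1}{14}\right)^{2} = 4611 - \left(26 + \frac{3}{7}\right)^{2} = 4611 - \left(\frac{185}{7}\right)^{2} = 4611 - \frac{34225}{49} = \frac{191714}{49} \approx 3912.5$)
$z \left(-32\right) = \frac{191714}{49} \left(-32\right) = - \frac{6134848}{49}$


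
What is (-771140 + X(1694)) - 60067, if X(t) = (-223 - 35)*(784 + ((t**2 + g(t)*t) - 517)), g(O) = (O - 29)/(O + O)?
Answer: -741480966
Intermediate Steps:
g(O) = (-29 + O)/(2*O) (g(O) = (-29 + O)/((2*O)) = (-29 + O)*(1/(2*O)) = (-29 + O)/(2*O))
X(t) = -65145 - 258*t**2 - 129*t (X(t) = (-223 - 35)*(784 + ((t**2 + ((-29 + t)/(2*t))*t) - 517)) = -258*(784 + ((t**2 + (-29/2 + t/2)) - 517)) = -258*(784 + ((-29/2 + t**2 + t/2) - 517)) = -258*(784 + (-1063/2 + t**2 + t/2)) = -258*(505/2 + t**2 + t/2) = -65145 - 258*t**2 - 129*t)
(-771140 + X(1694)) - 60067 = (-771140 + (-65145 - 258*1694**2 - 129*1694)) - 60067 = (-771140 + (-65145 - 258*2869636 - 218526)) - 60067 = (-771140 + (-65145 - 740366088 - 218526)) - 60067 = (-771140 - 740649759) - 60067 = -741420899 - 60067 = -741480966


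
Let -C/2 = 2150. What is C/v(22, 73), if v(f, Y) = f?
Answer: -2150/11 ≈ -195.45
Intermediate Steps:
C = -4300 (C = -2*2150 = -4300)
C/v(22, 73) = -4300/22 = -4300*1/22 = -2150/11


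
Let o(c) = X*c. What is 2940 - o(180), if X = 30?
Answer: -2460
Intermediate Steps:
o(c) = 30*c
2940 - o(180) = 2940 - 30*180 = 2940 - 1*5400 = 2940 - 5400 = -2460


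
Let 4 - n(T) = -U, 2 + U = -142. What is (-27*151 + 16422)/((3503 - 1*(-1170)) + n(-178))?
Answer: 4115/1511 ≈ 2.7234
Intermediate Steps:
U = -144 (U = -2 - 142 = -144)
n(T) = -140 (n(T) = 4 - (-1)*(-144) = 4 - 1*144 = 4 - 144 = -140)
(-27*151 + 16422)/((3503 - 1*(-1170)) + n(-178)) = (-27*151 + 16422)/((3503 - 1*(-1170)) - 140) = (-4077 + 16422)/((3503 + 1170) - 140) = 12345/(4673 - 140) = 12345/4533 = 12345*(1/4533) = 4115/1511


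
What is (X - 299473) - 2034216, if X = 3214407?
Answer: 880718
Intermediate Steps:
(X - 299473) - 2034216 = (3214407 - 299473) - 2034216 = 2914934 - 2034216 = 880718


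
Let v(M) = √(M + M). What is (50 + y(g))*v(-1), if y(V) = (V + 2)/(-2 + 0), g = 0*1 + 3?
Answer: 95*I*√2/2 ≈ 67.175*I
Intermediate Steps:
g = 3 (g = 0 + 3 = 3)
y(V) = -1 - V/2 (y(V) = (2 + V)/(-2) = (2 + V)*(-½) = -1 - V/2)
v(M) = √2*√M (v(M) = √(2*M) = √2*√M)
(50 + y(g))*v(-1) = (50 + (-1 - ½*3))*(√2*√(-1)) = (50 + (-1 - 3/2))*(√2*I) = (50 - 5/2)*(I*√2) = 95*(I*√2)/2 = 95*I*√2/2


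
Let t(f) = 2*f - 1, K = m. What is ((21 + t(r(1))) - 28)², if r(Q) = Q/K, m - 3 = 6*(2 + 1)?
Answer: 27556/441 ≈ 62.485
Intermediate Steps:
m = 21 (m = 3 + 6*(2 + 1) = 3 + 6*3 = 3 + 18 = 21)
K = 21
r(Q) = Q/21
t(f) = -1 + 2*f
((21 + t(r(1))) - 28)² = ((21 + (-1 + 2*((1/21)*1))) - 28)² = ((21 + (-1 + 2*(1/21))) - 28)² = ((21 + (-1 + 2/21)) - 28)² = ((21 - 19/21) - 28)² = (422/21 - 28)² = (-166/21)² = 27556/441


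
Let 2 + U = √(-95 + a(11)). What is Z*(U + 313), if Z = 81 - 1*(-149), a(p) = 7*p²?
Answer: 71530 + 920*√47 ≈ 77837.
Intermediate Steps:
U = -2 + 4*√47 (U = -2 + √(-95 + 7*11²) = -2 + √(-95 + 7*121) = -2 + √(-95 + 847) = -2 + √752 = -2 + 4*√47 ≈ 25.423)
Z = 230 (Z = 81 + 149 = 230)
Z*(U + 313) = 230*((-2 + 4*√47) + 313) = 230*(311 + 4*√47) = 71530 + 920*√47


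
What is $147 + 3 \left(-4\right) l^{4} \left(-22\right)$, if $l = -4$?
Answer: $67731$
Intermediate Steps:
$147 + 3 \left(-4\right) l^{4} \left(-22\right) = 147 + 3 \left(-4\right) \left(-4\right)^{4} \left(-22\right) = 147 + \left(-12\right) 256 \left(-22\right) = 147 - -67584 = 147 + 67584 = 67731$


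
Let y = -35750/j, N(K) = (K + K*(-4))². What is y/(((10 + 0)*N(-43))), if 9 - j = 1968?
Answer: 3575/32599719 ≈ 0.00010966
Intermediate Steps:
j = -1959 (j = 9 - 1*1968 = 9 - 1968 = -1959)
N(K) = 9*K² (N(K) = (K - 4*K)² = (-3*K)² = 9*K²)
y = 35750/1959 (y = -35750/(-1959) = -35750*(-1/1959) = 35750/1959 ≈ 18.249)
y/(((10 + 0)*N(-43))) = 35750/(1959*(((10 + 0)*(9*(-43)²)))) = 35750/(1959*((10*(9*1849)))) = 35750/(1959*((10*16641))) = (35750/1959)/166410 = (35750/1959)*(1/166410) = 3575/32599719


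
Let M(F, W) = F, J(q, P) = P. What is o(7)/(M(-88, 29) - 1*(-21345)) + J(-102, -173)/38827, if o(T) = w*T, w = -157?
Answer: -46348334/825345539 ≈ -0.056156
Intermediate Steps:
o(T) = -157*T
o(7)/(M(-88, 29) - 1*(-21345)) + J(-102, -173)/38827 = (-157*7)/(-88 - 1*(-21345)) - 173/38827 = -1099/(-88 + 21345) - 173*1/38827 = -1099/21257 - 173/38827 = -46348334/825345539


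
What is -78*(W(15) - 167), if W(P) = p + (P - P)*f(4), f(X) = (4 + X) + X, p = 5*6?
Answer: 10686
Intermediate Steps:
p = 30
f(X) = 4 + 2*X
W(P) = 30 (W(P) = 30 + (P - P)*(4 + 2*4) = 30 + 0*(4 + 8) = 30 + 0*12 = 30 + 0 = 30)
-78*(W(15) - 167) = -78*(30 - 167) = -78*(-137) = 10686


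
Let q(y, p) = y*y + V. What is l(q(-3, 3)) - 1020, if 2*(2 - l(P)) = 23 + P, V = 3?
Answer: -2071/2 ≈ -1035.5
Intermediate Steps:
q(y, p) = 3 + y² (q(y, p) = y*y + 3 = y² + 3 = 3 + y²)
l(P) = -19/2 - P/2 (l(P) = 2 - (23 + P)/2 = 2 + (-23/2 - P/2) = -19/2 - P/2)
l(q(-3, 3)) - 1020 = (-19/2 - (3 + (-3)²)/2) - 1020 = (-19/2 - (3 + 9)/2) - 1020 = (-19/2 - ½*12) - 1020 = (-19/2 - 6) - 1020 = -31/2 - 1020 = -2071/2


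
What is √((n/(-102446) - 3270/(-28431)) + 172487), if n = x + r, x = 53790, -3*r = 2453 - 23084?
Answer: √223028011539745612330/35958546 ≈ 415.31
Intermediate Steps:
r = 6877 (r = -(2453 - 23084)/3 = -⅓*(-20631) = 6877)
n = 60667 (n = 53790 + 6877 = 60667)
√((n/(-102446) - 3270/(-28431)) + 172487) = √((60667/(-102446) - 3270/(-28431)) + 172487) = √((60667*(-1/102446) - 3270*(-1/28431)) + 172487) = √((-60667/102446 + 1090/9477) + 172487) = √(-463275019/970880742 + 172487) = √(167463843270335/970880742) = √223028011539745612330/35958546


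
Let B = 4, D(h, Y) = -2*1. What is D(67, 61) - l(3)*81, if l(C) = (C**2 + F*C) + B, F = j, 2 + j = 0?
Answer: -569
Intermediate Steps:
j = -2 (j = -2 + 0 = -2)
F = -2
D(h, Y) = -2
l(C) = 4 + C**2 - 2*C (l(C) = (C**2 - 2*C) + 4 = 4 + C**2 - 2*C)
D(67, 61) - l(3)*81 = -2 - (4 + 3**2 - 2*3)*81 = -2 - (4 + 9 - 6)*81 = -2 - 7*81 = -2 - 1*567 = -2 - 567 = -569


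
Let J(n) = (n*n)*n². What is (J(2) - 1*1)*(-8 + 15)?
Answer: 105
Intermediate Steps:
J(n) = n⁴ (J(n) = n²*n² = n⁴)
(J(2) - 1*1)*(-8 + 15) = (2⁴ - 1*1)*(-8 + 15) = (16 - 1)*7 = 15*7 = 105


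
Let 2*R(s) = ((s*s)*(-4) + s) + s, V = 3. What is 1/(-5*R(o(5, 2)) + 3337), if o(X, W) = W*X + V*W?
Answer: 1/5817 ≈ 0.00017191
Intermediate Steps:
o(X, W) = 3*W + W*X (o(X, W) = W*X + 3*W = 3*W + W*X)
R(s) = s - 2*s**2 (R(s) = (((s*s)*(-4) + s) + s)/2 = ((s**2*(-4) + s) + s)/2 = ((-4*s**2 + s) + s)/2 = ((s - 4*s**2) + s)/2 = (-4*s**2 + 2*s)/2 = s - 2*s**2)
1/(-5*R(o(5, 2)) + 3337) = 1/(-5*2*(3 + 5)*(1 - 4*(3 + 5)) + 3337) = 1/(-5*2*8*(1 - 4*8) + 3337) = 1/(-80*(1 - 2*16) + 3337) = 1/(-80*(1 - 32) + 3337) = 1/(-80*(-31) + 3337) = 1/(-5*(-496) + 3337) = 1/(2480 + 3337) = 1/5817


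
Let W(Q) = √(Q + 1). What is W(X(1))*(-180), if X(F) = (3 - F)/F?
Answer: -180*√3 ≈ -311.77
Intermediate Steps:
X(F) = (3 - F)/F
W(Q) = √(1 + Q)
W(X(1))*(-180) = √(1 + (3 - 1*1)/1)*(-180) = √(1 + 1*(3 - 1))*(-180) = √(1 + 1*2)*(-180) = √(1 + 2)*(-180) = √3*(-180) = -180*√3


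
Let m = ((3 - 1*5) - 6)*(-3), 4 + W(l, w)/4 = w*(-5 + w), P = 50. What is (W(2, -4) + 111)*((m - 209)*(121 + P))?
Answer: -7560765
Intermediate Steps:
W(l, w) = -16 + 4*w*(-5 + w) (W(l, w) = -16 + 4*(w*(-5 + w)) = -16 + 4*w*(-5 + w))
m = 24 (m = ((3 - 5) - 6)*(-3) = (-2 - 6)*(-3) = -8*(-3) = 24)
(W(2, -4) + 111)*((m - 209)*(121 + P)) = ((-16 - 20*(-4) + 4*(-4)**2) + 111)*((24 - 209)*(121 + 50)) = ((-16 + 80 + 4*16) + 111)*(-185*171) = ((-16 + 80 + 64) + 111)*(-31635) = (128 + 111)*(-31635) = 239*(-31635) = -7560765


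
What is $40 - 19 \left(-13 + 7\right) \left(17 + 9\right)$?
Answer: $3004$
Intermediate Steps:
$40 - 19 \left(-13 + 7\right) \left(17 + 9\right) = 40 - 19 \left(\left(-6\right) 26\right) = 40 - -2964 = 40 + 2964 = 3004$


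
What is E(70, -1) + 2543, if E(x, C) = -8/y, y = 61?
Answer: 155115/61 ≈ 2542.9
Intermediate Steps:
E(x, C) = -8/61
E(70, -1) + 2543 = -8/61 + 2543 = 155115/61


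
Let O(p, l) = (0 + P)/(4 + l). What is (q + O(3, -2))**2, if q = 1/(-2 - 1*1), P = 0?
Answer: 1/9 ≈ 0.11111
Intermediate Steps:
O(p, l) = 0 (O(p, l) = (0 + 0)/(4 + l) = 0/(4 + l) = 0)
q = -1/3 (q = 1/(-2 - 1) = 1/(-3) = -1/3 ≈ -0.33333)
(q + O(3, -2))**2 = (-1/3 + 0)**2 = (-1/3)**2 = 1/9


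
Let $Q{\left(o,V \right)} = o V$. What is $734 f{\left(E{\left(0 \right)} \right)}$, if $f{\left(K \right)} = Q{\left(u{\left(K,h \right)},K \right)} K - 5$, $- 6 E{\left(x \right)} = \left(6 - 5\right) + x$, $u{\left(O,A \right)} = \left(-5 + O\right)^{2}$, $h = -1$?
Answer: $- \frac{2025473}{648} \approx -3125.7$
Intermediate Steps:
$E{\left(x \right)} = - \frac{1}{6} - \frac{x}{6}$ ($E{\left(x \right)} = - \frac{\left(6 - 5\right) + x}{6} = - \frac{1 + x}{6} = - \frac{1}{6} - \frac{x}{6}$)
$Q{\left(o,V \right)} = V o$
$f{\left(K \right)} = -5 + K^{2} \left(-5 + K\right)^{2}$ ($f{\left(K \right)} = K \left(-5 + K\right)^{2} K - 5 = K^{2} \left(-5 + K\right)^{2} - 5 = -5 + K^{2} \left(-5 + K\right)^{2}$)
$734 f{\left(E{\left(0 \right)} \right)} = 734 \left(-5 + \left(- \frac{1}{6} - 0\right)^{2} \left(-5 - \frac{1}{6}\right)^{2}\right) = 734 \left(-5 + \left(- \frac{1}{6} + 0\right)^{2} \left(-5 + \left(- \frac{1}{6} + 0\right)\right)^{2}\right) = 734 \left(-5 + \left(- \frac{1}{6}\right)^{2} \left(-5 - \frac{1}{6}\right)^{2}\right) = 734 \left(-5 + \frac{\left(- \frac{31}{6}\right)^{2}}{36}\right) = 734 \left(-5 + \frac{1}{36} \cdot \frac{961}{36}\right) = 734 \left(-5 + \frac{961}{1296}\right) = 734 \left(- \frac{5519}{1296}\right) = - \frac{2025473}{648}$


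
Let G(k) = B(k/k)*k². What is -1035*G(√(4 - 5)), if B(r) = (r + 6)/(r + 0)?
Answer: 7245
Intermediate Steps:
B(r) = (6 + r)/r
G(k) = 7*k² (G(k) = ((6 + k/k)/((k/k)))*k² = ((6 + 1)/1)*k² = (1*7)*k² = 7*k²)
-1035*G(√(4 - 5)) = -7245*(√(4 - 5))² = -7245*(√(-1))² = -7245*I² = -7245*(-1) = -1035*(-7) = 7245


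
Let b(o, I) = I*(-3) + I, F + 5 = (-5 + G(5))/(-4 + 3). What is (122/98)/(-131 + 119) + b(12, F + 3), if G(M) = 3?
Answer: -61/588 ≈ -0.10374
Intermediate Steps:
F = -3 (F = -5 + (-5 + 3)/(-4 + 3) = -5 - 2/(-1) = -5 - 2*(-1) = -5 + 2 = -3)
b(o, I) = -2*I (b(o, I) = -3*I + I = -2*I)
(122/98)/(-131 + 119) + b(12, F + 3) = (122/98)/(-131 + 119) - 2*(-3 + 3) = (122*(1/98))/(-12) - 2*0 = -1/12*61/49 + 0 = -61/588 + 0 = -61/588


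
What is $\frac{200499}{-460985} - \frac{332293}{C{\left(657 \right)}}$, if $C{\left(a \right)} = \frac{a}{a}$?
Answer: $- \frac{153182289104}{460985} \approx -3.3229 \cdot 10^{5}$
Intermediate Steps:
$C{\left(a \right)} = 1$
$\frac{200499}{-460985} - \frac{332293}{C{\left(657 \right)}} = \frac{200499}{-460985} - \frac{332293}{1} = 200499 \left(- \frac{1}{460985}\right) - 332293 = - \frac{200499}{460985} - 332293 = - \frac{153182289104}{460985}$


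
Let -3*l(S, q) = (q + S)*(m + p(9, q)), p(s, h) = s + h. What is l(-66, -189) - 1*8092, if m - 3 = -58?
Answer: -28067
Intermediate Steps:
p(s, h) = h + s
m = -55 (m = 3 - 58 = -55)
l(S, q) = -(-46 + q)*(S + q)/3 (l(S, q) = -(q + S)*(-55 + (q + 9))/3 = -(S + q)*(-55 + (9 + q))/3 = -(S + q)*(-46 + q)/3 = -(-46 + q)*(S + q)/3)
l(-66, -189) - 1*8092 = (-⅓*(-189)² + (46/3)*(-66) + (46/3)*(-189) - ⅓*(-66)*(-189)) - 1*8092 = (-⅓*35721 - 1012 - 2898 - 4158) - 8092 = (-11907 - 1012 - 2898 - 4158) - 8092 = -19975 - 8092 = -28067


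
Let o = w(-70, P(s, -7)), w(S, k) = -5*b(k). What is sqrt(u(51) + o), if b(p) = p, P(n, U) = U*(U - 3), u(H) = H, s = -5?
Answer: I*sqrt(299) ≈ 17.292*I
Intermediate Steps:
P(n, U) = U*(-3 + U)
w(S, k) = -5*k
o = -350 (o = -(-35)*(-3 - 7) = -(-35)*(-10) = -5*70 = -350)
sqrt(u(51) + o) = sqrt(51 - 350) = sqrt(-299) = I*sqrt(299)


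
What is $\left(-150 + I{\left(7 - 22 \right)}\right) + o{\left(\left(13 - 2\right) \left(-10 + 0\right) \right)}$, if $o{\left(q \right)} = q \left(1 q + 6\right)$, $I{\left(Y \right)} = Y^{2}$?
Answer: $11515$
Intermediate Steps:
$o{\left(q \right)} = q \left(6 + q\right)$ ($o{\left(q \right)} = q \left(q + 6\right) = q \left(6 + q\right)$)
$\left(-150 + I{\left(7 - 22 \right)}\right) + o{\left(\left(13 - 2\right) \left(-10 + 0\right) \right)} = \left(-150 + \left(7 - 22\right)^{2}\right) + \left(13 - 2\right) \left(-10 + 0\right) \left(6 + \left(13 - 2\right) \left(-10 + 0\right)\right) = \left(-150 + \left(-15\right)^{2}\right) + 11 \left(-10\right) \left(6 + 11 \left(-10\right)\right) = \left(-150 + 225\right) - 110 \left(6 - 110\right) = 75 - -11440 = 75 + 11440 = 11515$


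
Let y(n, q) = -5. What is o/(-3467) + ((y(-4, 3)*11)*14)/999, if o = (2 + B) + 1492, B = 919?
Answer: -5080177/3463533 ≈ -1.4668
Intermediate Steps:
o = 2413 (o = (2 + 919) + 1492 = 921 + 1492 = 2413)
o/(-3467) + ((y(-4, 3)*11)*14)/999 = 2413/(-3467) + (-5*11*14)/999 = 2413*(-1/3467) - 55*14*(1/999) = -2413/3467 - 770*1/999 = -2413/3467 - 770/999 = -5080177/3463533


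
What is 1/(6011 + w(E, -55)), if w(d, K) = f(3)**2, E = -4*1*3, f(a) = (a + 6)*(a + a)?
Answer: 1/8927 ≈ 0.00011202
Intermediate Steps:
f(a) = 2*a*(6 + a) (f(a) = (6 + a)*(2*a) = 2*a*(6 + a))
E = -12 (E = -4*3 = -12)
w(d, K) = 2916 (w(d, K) = (2*3*(6 + 3))**2 = (2*3*9)**2 = 54**2 = 2916)
1/(6011 + w(E, -55)) = 1/(6011 + 2916) = 1/8927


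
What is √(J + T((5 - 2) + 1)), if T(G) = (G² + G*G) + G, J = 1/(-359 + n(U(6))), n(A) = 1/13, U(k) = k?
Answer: √783715358/4666 ≈ 5.9998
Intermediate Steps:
n(A) = 1/13
J = -13/4666 (J = 1/(-359 + 1/13) = 1/(-4666/13) = -13/4666 ≈ -0.0027861)
T(G) = G + 2*G² (T(G) = (G² + G²) + G = 2*G² + G = G + 2*G²)
√(J + T((5 - 2) + 1)) = √(-13/4666 + ((5 - 2) + 1)*(1 + 2*((5 - 2) + 1))) = √(-13/4666 + (3 + 1)*(1 + 2*(3 + 1))) = √(-13/4666 + 4*(1 + 2*4)) = √(-13/4666 + 4*(1 + 8)) = √(-13/4666 + 4*9) = √(-13/4666 + 36) = √(167963/4666) = √783715358/4666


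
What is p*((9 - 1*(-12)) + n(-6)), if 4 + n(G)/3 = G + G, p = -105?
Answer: 2835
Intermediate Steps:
n(G) = -12 + 6*G (n(G) = -12 + 3*(G + G) = -12 + 3*(2*G) = -12 + 6*G)
p*((9 - 1*(-12)) + n(-6)) = -105*((9 - 1*(-12)) + (-12 + 6*(-6))) = -105*((9 + 12) + (-12 - 36)) = -105*(21 - 48) = -105*(-27) = 2835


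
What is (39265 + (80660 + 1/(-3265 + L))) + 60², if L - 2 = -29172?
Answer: 4006533374/32435 ≈ 1.2353e+5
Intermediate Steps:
L = -29170 (L = 2 - 29172 = -29170)
(39265 + (80660 + 1/(-3265 + L))) + 60² = (39265 + (80660 + 1/(-3265 - 29170))) + 60² = (39265 + (80660 + 1/(-32435))) + 3600 = (39265 + (80660 - 1/32435)) + 3600 = (39265 + 2616207099/32435) + 3600 = 3889767374/32435 + 3600 = 4006533374/32435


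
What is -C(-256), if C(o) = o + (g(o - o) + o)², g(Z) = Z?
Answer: -65280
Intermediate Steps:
C(o) = o + o² (C(o) = o + ((o - o) + o)² = o + (0 + o)² = o + o²)
-C(-256) = -(-256)*(1 - 256) = -(-256)*(-255) = -1*65280 = -65280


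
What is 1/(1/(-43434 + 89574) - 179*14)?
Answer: -46140/115626839 ≈ -0.00039904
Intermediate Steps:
1/(1/(-43434 + 89574) - 179*14) = 1/(1/46140 - 2506) = 1/(-115626839/46140) = -46140/115626839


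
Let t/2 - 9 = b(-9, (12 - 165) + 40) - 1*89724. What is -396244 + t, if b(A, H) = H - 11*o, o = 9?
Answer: -576098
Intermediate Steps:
b(A, H) = -99 + H (b(A, H) = H - 11*9 = H - 99 = -99 + H)
t = -179854 (t = 18 + 2*((-99 + ((12 - 165) + 40)) - 1*89724) = 18 + 2*((-99 + (-153 + 40)) - 89724) = 18 + 2*((-99 - 113) - 89724) = 18 + 2*(-212 - 89724) = 18 + 2*(-89936) = 18 - 179872 = -179854)
-396244 + t = -396244 - 179854 = -576098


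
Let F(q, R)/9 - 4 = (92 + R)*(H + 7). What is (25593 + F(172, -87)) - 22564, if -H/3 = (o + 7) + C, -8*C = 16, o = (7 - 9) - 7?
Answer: 3920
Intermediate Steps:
o = -9 (o = -2 - 7 = -9)
C = -2 (C = -1/8*16 = -2)
H = 12 (H = -3*((-9 + 7) - 2) = -3*(-2 - 2) = -3*(-4) = 12)
F(q, R) = 15768 + 171*R (F(q, R) = 36 + 9*((92 + R)*(12 + 7)) = 36 + 9*((92 + R)*19) = 36 + 9*(1748 + 19*R) = 36 + (15732 + 171*R) = 15768 + 171*R)
(25593 + F(172, -87)) - 22564 = (25593 + (15768 + 171*(-87))) - 22564 = (25593 + (15768 - 14877)) - 22564 = (25593 + 891) - 22564 = 26484 - 22564 = 3920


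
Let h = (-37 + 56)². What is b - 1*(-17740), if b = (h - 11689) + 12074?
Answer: 18486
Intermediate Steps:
h = 361 (h = 19² = 361)
b = 746 (b = (361 - 11689) + 12074 = -11328 + 12074 = 746)
b - 1*(-17740) = 746 - 1*(-17740) = 746 + 17740 = 18486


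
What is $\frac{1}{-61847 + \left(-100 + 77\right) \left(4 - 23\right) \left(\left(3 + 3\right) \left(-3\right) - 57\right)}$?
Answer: $- \frac{1}{94622} \approx -1.0568 \cdot 10^{-5}$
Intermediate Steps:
$\frac{1}{-61847 + \left(-100 + 77\right) \left(4 - 23\right) \left(\left(3 + 3\right) \left(-3\right) - 57\right)} = \frac{1}{-61847 - 23 \left(- 19 \left(6 \left(-3\right) - 57\right)\right)} = \frac{1}{-61847 - 23 \left(- 19 \left(-18 - 57\right)\right)} = \frac{1}{-61847 - 23 \left(\left(-19\right) \left(-75\right)\right)} = \frac{1}{-61847 - 32775} = \frac{1}{-94622} = - \frac{1}{94622}$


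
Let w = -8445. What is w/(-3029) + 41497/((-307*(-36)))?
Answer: 219028553/33476508 ≈ 6.5428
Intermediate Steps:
w/(-3029) + 41497/((-307*(-36))) = -8445/(-3029) + 41497/((-307*(-36))) = -8445*(-1/3029) + 41497/11052 = 8445/3029 + 41497*(1/11052) = 8445/3029 + 41497/11052 = 219028553/33476508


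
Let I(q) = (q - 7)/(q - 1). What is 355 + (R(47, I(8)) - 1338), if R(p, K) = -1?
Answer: -984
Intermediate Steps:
I(q) = (-7 + q)/(-1 + q)
355 + (R(47, I(8)) - 1338) = 355 + (-1 - 1338) = 355 - 1339 = -984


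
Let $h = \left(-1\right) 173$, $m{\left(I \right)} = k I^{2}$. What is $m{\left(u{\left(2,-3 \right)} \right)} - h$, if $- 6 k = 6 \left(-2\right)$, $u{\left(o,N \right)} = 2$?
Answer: $181$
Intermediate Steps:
$k = 2$ ($k = - \frac{6 \left(-2\right)}{6} = \left(- \frac{1}{6}\right) \left(-12\right) = 2$)
$m{\left(I \right)} = 2 I^{2}$
$h = -173$
$m{\left(u{\left(2,-3 \right)} \right)} - h = 2 \cdot 2^{2} - -173 = 2 \cdot 4 + 173 = 8 + 173 = 181$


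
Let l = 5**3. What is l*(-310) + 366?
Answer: -38384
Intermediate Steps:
l = 125
l*(-310) + 366 = 125*(-310) + 366 = -38750 + 366 = -38384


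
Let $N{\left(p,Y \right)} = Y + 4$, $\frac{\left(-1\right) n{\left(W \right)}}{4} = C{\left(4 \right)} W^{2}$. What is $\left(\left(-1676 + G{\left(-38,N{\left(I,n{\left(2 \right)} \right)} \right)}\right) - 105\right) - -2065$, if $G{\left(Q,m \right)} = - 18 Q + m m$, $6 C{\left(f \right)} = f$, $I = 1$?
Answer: $\frac{9112}{9} \approx 1012.4$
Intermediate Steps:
$C{\left(f \right)} = \frac{f}{6}$
$n{\left(W \right)} = - \frac{8 W^{2}}{3}$ ($n{\left(W \right)} = - 4 \cdot \frac{1}{6} \cdot 4 W^{2} = - 4 \frac{2 W^{2}}{3} = - \frac{8 W^{2}}{3}$)
$N{\left(p,Y \right)} = 4 + Y$
$G{\left(Q,m \right)} = m^{2} - 18 Q$ ($G{\left(Q,m \right)} = - 18 Q + m^{2} = m^{2} - 18 Q$)
$\left(\left(-1676 + G{\left(-38,N{\left(I,n{\left(2 \right)} \right)} \right)}\right) - 105\right) - -2065 = \left(\left(-1676 + \left(\left(4 - \frac{8 \cdot 2^{2}}{3}\right)^{2} - -684\right)\right) - 105\right) - -2065 = \left(\left(-1676 + \left(\left(4 - \frac{32}{3}\right)^{2} + 684\right)\right) - 105\right) + 2065 = \left(\left(-1676 + \left(\left(- \frac{20}{3}\right)^{2} + 684\right)\right) - 105\right) + 2065 = \left(\left(-1676 + \left(\frac{400}{9} + 684\right)\right) - 105\right) + 2065 = \left(\left(-1676 + \frac{6556}{9}\right) - 105\right) + 2065 = \left(- \frac{8528}{9} - 105\right) + 2065 = - \frac{9473}{9} + 2065 = \frac{9112}{9}$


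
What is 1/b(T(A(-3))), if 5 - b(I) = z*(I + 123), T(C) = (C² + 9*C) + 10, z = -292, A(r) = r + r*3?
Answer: 1/49353 ≈ 2.0262e-5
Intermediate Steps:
A(r) = 4*r (A(r) = r + 3*r = 4*r)
T(C) = 10 + C² + 9*C
b(I) = 35921 + 292*I (b(I) = 5 - (-292)*(I + 123) = 5 - (-292)*(123 + I) = 5 - (-35916 - 292*I) = 5 + (35916 + 292*I) = 35921 + 292*I)
1/b(T(A(-3))) = 1/(35921 + 292*(10 + (4*(-3))² + 9*(4*(-3)))) = 1/(35921 + 292*(10 + (-12)² + 9*(-12))) = 1/(35921 + 292*(10 + 144 - 108)) = 1/(35921 + 292*46) = 1/(35921 + 13432) = 1/49353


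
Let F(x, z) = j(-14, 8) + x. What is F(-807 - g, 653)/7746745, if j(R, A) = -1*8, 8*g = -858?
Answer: -2831/30986980 ≈ -9.1361e-5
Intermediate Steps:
g = -429/4 (g = (⅛)*(-858) = -429/4 ≈ -107.25)
j(R, A) = -8
F(x, z) = -8 + x
F(-807 - g, 653)/7746745 = (-8 + (-807 - 1*(-429/4)))/7746745 = (-8 + (-807 + 429/4))*(1/7746745) = (-8 - 2799/4)*(1/7746745) = -2831/4*1/7746745 = -2831/30986980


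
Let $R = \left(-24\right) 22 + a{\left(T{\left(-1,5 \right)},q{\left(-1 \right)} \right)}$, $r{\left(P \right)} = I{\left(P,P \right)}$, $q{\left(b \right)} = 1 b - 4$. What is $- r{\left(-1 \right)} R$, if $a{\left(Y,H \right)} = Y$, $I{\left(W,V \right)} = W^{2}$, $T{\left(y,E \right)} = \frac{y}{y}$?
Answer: $527$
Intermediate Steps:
$q{\left(b \right)} = -4 + b$ ($q{\left(b \right)} = b - 4 = -4 + b$)
$T{\left(y,E \right)} = 1$
$r{\left(P \right)} = P^{2}$
$R = -527$ ($R = \left(-24\right) 22 + 1 = -528 + 1 = -527$)
$- r{\left(-1 \right)} R = - \left(-1\right)^{2} \left(-527\right) = \left(-1\right) 1 \left(-527\right) = \left(-1\right) \left(-527\right) = 527$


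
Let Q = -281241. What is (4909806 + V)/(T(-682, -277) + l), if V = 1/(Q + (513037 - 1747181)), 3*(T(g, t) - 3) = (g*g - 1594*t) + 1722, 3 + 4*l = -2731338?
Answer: -89282956383708/6910839038635 ≈ -12.919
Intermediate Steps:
l = -2731341/4 (l = -¾ + (¼)*(-2731338) = -¾ - 1365669/2 = -2731341/4 ≈ -6.8284e+5)
T(g, t) = 577 - 1594*t/3 + g²/3 (T(g, t) = 3 + ((g*g - 1594*t) + 1722)/3 = 3 + ((g² - 1594*t) + 1722)/3 = 3 + (1722 + g² - 1594*t)/3 = 3 + (574 - 1594*t/3 + g²/3) = 577 - 1594*t/3 + g²/3)
V = -1/1515385 (V = 1/(-281241 + (513037 - 1747181)) = 1/(-281241 - 1234144) = 1/(-1515385) = -1/1515385 ≈ -6.5990e-7)
(4909806 + V)/(T(-682, -277) + l) = (4909806 - 1/1515385)/((577 - 1594/3*(-277) + (⅓)*(-682)²) - 2731341/4) = 7440246365309/(1515385*((577 + 441538/3 + (⅓)*465124) - 2731341/4)) = 7440246365309/(1515385*((577 + 441538/3 + 465124/3) - 2731341/4)) = 7440246365309/(1515385*(908393/3 - 2731341/4)) = 7440246365309/(1515385*(-4560451/12)) = (7440246365309/1515385)*(-12/4560451) = -89282956383708/6910839038635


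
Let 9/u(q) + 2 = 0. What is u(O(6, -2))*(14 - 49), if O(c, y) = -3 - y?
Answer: 315/2 ≈ 157.50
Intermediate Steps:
u(q) = -9/2 (u(q) = 9/(-2 + 0) = 9/(-2) = 9*(-½) = -9/2)
u(O(6, -2))*(14 - 49) = -9*(14 - 49)/2 = -9/2*(-35) = 315/2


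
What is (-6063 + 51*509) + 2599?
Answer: 22495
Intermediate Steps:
(-6063 + 51*509) + 2599 = (-6063 + 25959) + 2599 = 19896 + 2599 = 22495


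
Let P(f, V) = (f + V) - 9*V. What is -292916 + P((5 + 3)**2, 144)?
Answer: -294004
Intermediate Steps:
P(f, V) = f - 8*V (P(f, V) = (V + f) - 9*V = f - 8*V)
-292916 + P((5 + 3)**2, 144) = -292916 + ((5 + 3)**2 - 8*144) = -292916 + (8**2 - 1152) = -292916 + (64 - 1152) = -292916 - 1088 = -294004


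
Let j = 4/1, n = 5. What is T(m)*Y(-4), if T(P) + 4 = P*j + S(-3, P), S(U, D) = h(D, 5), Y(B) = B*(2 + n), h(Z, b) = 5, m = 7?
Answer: -812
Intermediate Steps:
Y(B) = 7*B (Y(B) = B*(2 + 5) = B*7 = 7*B)
j = 4 (j = 4*1 = 4)
S(U, D) = 5
T(P) = 1 + 4*P (T(P) = -4 + (P*4 + 5) = -4 + (4*P + 5) = -4 + (5 + 4*P) = 1 + 4*P)
T(m)*Y(-4) = (1 + 4*7)*(7*(-4)) = (1 + 28)*(-28) = 29*(-28) = -812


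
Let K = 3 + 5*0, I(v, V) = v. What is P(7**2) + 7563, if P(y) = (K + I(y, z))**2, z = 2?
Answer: 10267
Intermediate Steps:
K = 3 (K = 3 + 0 = 3)
P(y) = (3 + y)**2
P(7**2) + 7563 = (3 + 7**2)**2 + 7563 = (3 + 49)**2 + 7563 = 52**2 + 7563 = 2704 + 7563 = 10267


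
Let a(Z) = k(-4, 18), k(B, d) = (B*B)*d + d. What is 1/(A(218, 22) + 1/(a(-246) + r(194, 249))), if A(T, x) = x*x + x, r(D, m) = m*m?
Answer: 62307/31527343 ≈ 0.0019763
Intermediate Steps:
k(B, d) = d + d*B**2 (k(B, d) = B**2*d + d = d*B**2 + d = d + d*B**2)
r(D, m) = m**2
a(Z) = 306 (a(Z) = 18*(1 + (-4)**2) = 18*(1 + 16) = 18*17 = 306)
A(T, x) = x + x**2 (A(T, x) = x**2 + x = x + x**2)
1/(A(218, 22) + 1/(a(-246) + r(194, 249))) = 1/(22*(1 + 22) + 1/(306 + 249**2)) = 1/(22*23 + 1/(306 + 62001)) = 1/(506 + 1/62307) = 1/(31527343/62307) = 62307/31527343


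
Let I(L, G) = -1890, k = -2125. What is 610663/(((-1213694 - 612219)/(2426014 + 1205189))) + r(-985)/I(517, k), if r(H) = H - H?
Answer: -2217441317589/1825913 ≈ -1.2144e+6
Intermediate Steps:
r(H) = 0
610663/(((-1213694 - 612219)/(2426014 + 1205189))) + r(-985)/I(517, k) = 610663/(((-1213694 - 612219)/(2426014 + 1205189))) + 0/(-1890) = 610663/((-1825913/3631203)) + 0*(-1/1890) = 610663/((-1825913*1/3631203)) + 0 = 610663/(-1825913/3631203) + 0 = 610663*(-3631203/1825913) + 0 = -2217441317589/1825913 + 0 = -2217441317589/1825913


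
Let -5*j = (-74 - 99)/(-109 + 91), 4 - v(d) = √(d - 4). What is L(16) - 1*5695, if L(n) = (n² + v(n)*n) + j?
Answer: -483923/90 - 32*√3 ≈ -5432.3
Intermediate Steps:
v(d) = 4 - √(-4 + d) (v(d) = 4 - √(d - 4) = 4 - √(-4 + d))
j = -173/90 (j = -(-74 - 99)/(5*(-109 + 91)) = -(-173)/(5*(-18)) = -(-173)*(-1)/(5*18) = -⅕*173/18 = -173/90 ≈ -1.9222)
L(n) = -173/90 + n² + n*(4 - √(-4 + n)) (L(n) = (n² + (4 - √(-4 + n))*n) - 173/90 = (n² + n*(4 - √(-4 + n))) - 173/90 = -173/90 + n² + n*(4 - √(-4 + n)))
L(16) - 1*5695 = (-173/90 + 16² - 1*16*(-4 + √(-4 + 16))) - 1*5695 = (-173/90 + 256 - 1*16*(-4 + √12)) - 5695 = (-173/90 + 256 - 1*16*(-4 + 2*√3)) - 5695 = (-173/90 + 256 + (64 - 32*√3)) - 5695 = (28627/90 - 32*√3) - 5695 = -483923/90 - 32*√3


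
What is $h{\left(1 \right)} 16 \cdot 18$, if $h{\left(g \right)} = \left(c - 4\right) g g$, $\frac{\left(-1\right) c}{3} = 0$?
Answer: $-1152$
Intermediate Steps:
$c = 0$ ($c = \left(-3\right) 0 = 0$)
$h{\left(g \right)} = - 4 g^{2}$ ($h{\left(g \right)} = \left(0 - 4\right) g g = - 4 g^{2}$)
$h{\left(1 \right)} 16 \cdot 18 = - 4 \cdot 1^{2} \cdot 16 \cdot 18 = \left(-4\right) 1 \cdot 16 \cdot 18 = \left(-4\right) 16 \cdot 18 = \left(-64\right) 18 = -1152$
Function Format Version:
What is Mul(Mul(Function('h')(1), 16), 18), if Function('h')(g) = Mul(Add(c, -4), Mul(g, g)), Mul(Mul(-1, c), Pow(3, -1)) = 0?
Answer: -1152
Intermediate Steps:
c = 0 (c = Mul(-3, 0) = 0)
Function('h')(g) = Mul(-4, Pow(g, 2)) (Function('h')(g) = Mul(Add(0, -4), Mul(g, g)) = Mul(-4, Pow(g, 2)))
Mul(Mul(Function('h')(1), 16), 18) = Mul(Mul(Mul(-4, Pow(1, 2)), 16), 18) = Mul(Mul(Mul(-4, 1), 16), 18) = Mul(Mul(-4, 16), 18) = Mul(-64, 18) = -1152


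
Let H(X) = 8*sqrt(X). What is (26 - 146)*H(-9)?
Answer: -2880*I ≈ -2880.0*I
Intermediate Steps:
(26 - 146)*H(-9) = (26 - 146)*(8*sqrt(-9)) = -960*3*I = -2880*I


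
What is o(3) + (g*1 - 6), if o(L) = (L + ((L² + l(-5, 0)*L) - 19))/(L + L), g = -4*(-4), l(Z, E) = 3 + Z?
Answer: 47/6 ≈ 7.8333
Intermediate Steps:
g = 16
o(L) = (-19 + L² - L)/(2*L) (o(L) = (L + ((L² + (3 - 5)*L) - 19))/(L + L) = (L + ((L² - 2*L) - 19))/((2*L)) = (L + (-19 + L² - 2*L))*(1/(2*L)) = (-19 + L² - L)*(1/(2*L)) = (-19 + L² - L)/(2*L))
o(3) + (g*1 - 6) = (½)*(-19 + 3*(-1 + 3))/3 + (16*1 - 6) = (½)*(⅓)*(-19 + 3*2) + (16 - 6) = (½)*(⅓)*(-19 + 6) + 10 = (½)*(⅓)*(-13) + 10 = -13/6 + 10 = 47/6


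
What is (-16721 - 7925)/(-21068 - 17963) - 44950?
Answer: -1754418804/39031 ≈ -44949.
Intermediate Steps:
(-16721 - 7925)/(-21068 - 17963) - 44950 = -24646/(-39031) - 44950 = -24646*(-1/39031) - 44950 = 24646/39031 - 44950 = -1754418804/39031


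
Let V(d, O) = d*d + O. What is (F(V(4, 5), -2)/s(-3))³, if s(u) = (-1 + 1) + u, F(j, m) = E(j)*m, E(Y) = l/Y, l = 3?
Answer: 8/9261 ≈ 0.00086384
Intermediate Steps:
E(Y) = 3/Y
V(d, O) = O + d² (V(d, O) = d² + O = O + d²)
F(j, m) = 3*m/j (F(j, m) = (3/j)*m = 3*m/j)
s(u) = u (s(u) = 0 + u = u)
(F(V(4, 5), -2)/s(-3))³ = ((3*(-2)/(5 + 4²))/(-3))³ = ((3*(-2)/(5 + 16))*(-⅓))³ = ((3*(-2)/21)*(-⅓))³ = ((3*(-2)*(1/21))*(-⅓))³ = (-2/7*(-⅓))³ = (2/21)³ = 8/9261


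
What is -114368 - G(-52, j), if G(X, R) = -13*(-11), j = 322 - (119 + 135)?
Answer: -114511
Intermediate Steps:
j = 68 (j = 322 - 1*254 = 322 - 254 = 68)
G(X, R) = 143
-114368 - G(-52, j) = -114368 - 1*143 = -114368 - 143 = -114511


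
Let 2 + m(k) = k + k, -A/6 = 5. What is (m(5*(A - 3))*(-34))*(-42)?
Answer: -474096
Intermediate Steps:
A = -30 (A = -6*5 = -30)
m(k) = -2 + 2*k (m(k) = -2 + (k + k) = -2 + 2*k)
(m(5*(A - 3))*(-34))*(-42) = ((-2 + 2*(5*(-30 - 3)))*(-34))*(-42) = ((-2 + 2*(5*(-33)))*(-34))*(-42) = ((-2 + 2*(-165))*(-34))*(-42) = ((-2 - 330)*(-34))*(-42) = -332*(-34)*(-42) = 11288*(-42) = -474096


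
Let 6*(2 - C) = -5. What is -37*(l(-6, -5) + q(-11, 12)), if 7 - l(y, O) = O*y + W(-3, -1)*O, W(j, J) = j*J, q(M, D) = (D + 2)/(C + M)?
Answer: 2516/7 ≈ 359.43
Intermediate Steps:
C = 17/6 (C = 2 - ⅙*(-5) = 2 + ⅚ = 17/6 ≈ 2.8333)
q(M, D) = (2 + D)/(17/6 + M) (q(M, D) = (D + 2)/(17/6 + M) = (2 + D)/(17/6 + M))
W(j, J) = J*j
l(y, O) = 7 - 3*O - O*y (l(y, O) = 7 - (O*y + (-1*(-3))*O) = 7 - (O*y + 3*O) = 7 - (3*O + O*y) = 7 + (-3*O - O*y) = 7 - 3*O - O*y)
-37*(l(-6, -5) + q(-11, 12)) = -37*((7 - 3*(-5) - 1*(-5)*(-6)) + 6*(2 + 12)/(17 + 6*(-11))) = -37*((7 + 15 - 30) + 6*14/(17 - 66)) = -37*(-8 + 6*14/(-49)) = -37*(-8 + 6*(-1/49)*14) = -37*(-8 - 12/7) = -37*(-68/7) = 2516/7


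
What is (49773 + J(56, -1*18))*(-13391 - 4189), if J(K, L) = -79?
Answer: -873620520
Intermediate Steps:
(49773 + J(56, -1*18))*(-13391 - 4189) = (49773 - 79)*(-13391 - 4189) = 49694*(-17580) = -873620520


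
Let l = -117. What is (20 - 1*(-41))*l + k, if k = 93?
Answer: -7044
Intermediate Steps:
(20 - 1*(-41))*l + k = (20 - 1*(-41))*(-117) + 93 = (20 + 41)*(-117) + 93 = 61*(-117) + 93 = -7137 + 93 = -7044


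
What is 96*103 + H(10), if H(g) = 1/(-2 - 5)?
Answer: 69215/7 ≈ 9887.9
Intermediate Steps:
H(g) = -⅐ (H(g) = 1/(-7) = -⅐)
96*103 + H(10) = 96*103 - ⅐ = 9888 - ⅐ = 69215/7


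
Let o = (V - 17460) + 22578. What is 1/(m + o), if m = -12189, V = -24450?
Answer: -1/31521 ≈ -3.1725e-5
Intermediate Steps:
o = -19332 (o = (-24450 - 17460) + 22578 = -41910 + 22578 = -19332)
1/(m + o) = 1/(-12189 - 19332) = 1/(-31521) = -1/31521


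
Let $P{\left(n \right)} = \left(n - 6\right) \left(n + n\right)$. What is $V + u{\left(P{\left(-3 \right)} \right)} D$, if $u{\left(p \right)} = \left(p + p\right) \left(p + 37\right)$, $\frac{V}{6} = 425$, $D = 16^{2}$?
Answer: $2518518$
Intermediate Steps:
$D = 256$
$V = 2550$ ($V = 6 \cdot 425 = 2550$)
$P{\left(n \right)} = 2 n \left(-6 + n\right)$ ($P{\left(n \right)} = \left(-6 + n\right) 2 n = 2 n \left(-6 + n\right)$)
$u{\left(p \right)} = 2 p \left(37 + p\right)$
$V + u{\left(P{\left(-3 \right)} \right)} D = 2550 + 2 \cdot 2 \left(-3\right) \left(-6 - 3\right) \left(37 + 2 \left(-3\right) \left(-6 - 3\right)\right) 256 = 2550 + 2 \cdot 2 \left(-3\right) \left(-9\right) \left(37 + 2 \left(-3\right) \left(-9\right)\right) 256 = 2550 + 2 \cdot 54 \left(37 + 54\right) 256 = 2550 + 2 \cdot 54 \cdot 91 \cdot 256 = 2550 + 9828 \cdot 256 = 2550 + 2515968 = 2518518$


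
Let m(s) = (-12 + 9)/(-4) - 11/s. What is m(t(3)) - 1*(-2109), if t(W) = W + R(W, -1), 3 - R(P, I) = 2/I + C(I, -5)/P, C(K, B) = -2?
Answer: 109641/52 ≈ 2108.5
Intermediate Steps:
R(P, I) = 3 - 2/I + 2/P (R(P, I) = 3 - (2/I - 2/P) = 3 - (-2/P + 2/I) = 3 + (-2/I + 2/P) = 3 - 2/I + 2/P)
t(W) = 5 + W + 2/W (t(W) = W + (3 - 2/(-1) + 2/W) = W + (3 - 2*(-1) + 2/W) = W + (3 + 2 + 2/W) = W + (5 + 2/W) = 5 + W + 2/W)
m(s) = ¾ - 11/s (m(s) = -3*(-¼) - 11/s = ¾ - 11/s)
m(t(3)) - 1*(-2109) = (¾ - 11/(5 + 3 + 2/3)) - 1*(-2109) = (¾ - 11/(5 + 3 + 2*(⅓))) + 2109 = (¾ - 11/(5 + 3 + ⅔)) + 2109 = (¾ - 11/26/3) + 2109 = (¾ - 11*3/26) + 2109 = (¾ - 33/26) + 2109 = -27/52 + 2109 = 109641/52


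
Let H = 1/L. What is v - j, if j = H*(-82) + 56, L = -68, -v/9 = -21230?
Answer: 6494435/34 ≈ 1.9101e+5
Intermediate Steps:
v = 191070 (v = -9*(-21230) = 191070)
H = -1/68 (H = 1/(-68) = -1/68 ≈ -0.014706)
j = 1945/34 (j = -1/68*(-82) + 56 = 41/34 + 56 = 1945/34 ≈ 57.206)
v - j = 191070 - 1*1945/34 = 191070 - 1945/34 = 6494435/34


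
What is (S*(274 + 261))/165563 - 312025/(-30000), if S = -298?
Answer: 1875075803/198675600 ≈ 9.4379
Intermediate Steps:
(S*(274 + 261))/165563 - 312025/(-30000) = -298*(274 + 261)/165563 - 312025/(-30000) = -298*535*(1/165563) - 312025*(-1/30000) = -159430*1/165563 + 12481/1200 = -159430/165563 + 12481/1200 = 1875075803/198675600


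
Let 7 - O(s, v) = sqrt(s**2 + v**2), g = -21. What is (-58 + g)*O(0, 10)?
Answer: 237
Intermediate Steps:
O(s, v) = 7 - sqrt(s**2 + v**2)
(-58 + g)*O(0, 10) = (-58 - 21)*(7 - sqrt(0**2 + 10**2)) = -79*(7 - sqrt(0 + 100)) = -79*(7 - sqrt(100)) = -79*(7 - 1*10) = -79*(7 - 10) = -79*(-3) = 237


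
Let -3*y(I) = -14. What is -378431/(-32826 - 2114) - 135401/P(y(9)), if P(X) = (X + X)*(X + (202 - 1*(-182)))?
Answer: -1079399399/40740040 ≈ -26.495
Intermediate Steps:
y(I) = 14/3 (y(I) = -⅓*(-14) = 14/3)
P(X) = 2*X*(384 + X) (P(X) = (2*X)*(X + (202 + 182)) = (2*X)*(X + 384) = (2*X)*(384 + X) = 2*X*(384 + X))
-378431/(-32826 - 2114) - 135401/P(y(9)) = -378431/(-32826 - 2114) - 135401*3/(28*(384 + 14/3)) = -378431/(-34940) - 135401/(2*(14/3)*(1166/3)) = -378431*(-1/34940) - 135401/32648/9 = 378431/34940 - 135401*9/32648 = 378431/34940 - 174087/4664 = -1079399399/40740040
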